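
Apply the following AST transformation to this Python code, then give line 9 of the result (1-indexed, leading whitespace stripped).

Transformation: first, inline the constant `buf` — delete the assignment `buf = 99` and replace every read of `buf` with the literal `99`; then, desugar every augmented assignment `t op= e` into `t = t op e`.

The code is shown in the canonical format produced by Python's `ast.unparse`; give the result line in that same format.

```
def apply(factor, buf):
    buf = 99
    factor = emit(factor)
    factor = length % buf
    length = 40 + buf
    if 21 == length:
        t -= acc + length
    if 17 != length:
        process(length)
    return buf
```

Transformed code:
def apply(factor, buf):
    factor = emit(factor)
    factor = length % 99
    length = 40 + 99
    if 21 == length:
        t = t - (acc + length)
    if 17 != length:
        process(length)
    return 99

return 99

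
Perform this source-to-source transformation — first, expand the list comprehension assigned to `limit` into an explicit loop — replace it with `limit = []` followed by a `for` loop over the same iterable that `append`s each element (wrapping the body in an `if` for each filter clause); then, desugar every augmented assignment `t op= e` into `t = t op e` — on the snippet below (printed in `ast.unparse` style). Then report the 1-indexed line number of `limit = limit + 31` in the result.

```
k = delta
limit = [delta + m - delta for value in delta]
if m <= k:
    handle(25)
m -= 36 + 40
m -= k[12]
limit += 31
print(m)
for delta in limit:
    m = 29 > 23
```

Transformed code:
k = delta
limit = []
for value in delta:
    limit.append(delta + m - delta)
if m <= k:
    handle(25)
m = m - (36 + 40)
m = m - k[12]
limit = limit + 31
print(m)
for delta in limit:
    m = 29 > 23

9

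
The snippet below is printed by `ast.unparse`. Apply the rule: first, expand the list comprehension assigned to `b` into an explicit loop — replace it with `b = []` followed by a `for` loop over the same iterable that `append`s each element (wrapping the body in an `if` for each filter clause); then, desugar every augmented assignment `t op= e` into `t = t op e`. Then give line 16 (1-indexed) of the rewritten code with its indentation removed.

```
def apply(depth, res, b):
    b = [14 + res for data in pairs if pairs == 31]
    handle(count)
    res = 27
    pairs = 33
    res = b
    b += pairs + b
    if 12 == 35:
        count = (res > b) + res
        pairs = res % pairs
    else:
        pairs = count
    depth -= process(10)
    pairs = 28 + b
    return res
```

Transformed code:
def apply(depth, res, b):
    b = []
    for data in pairs:
        if pairs == 31:
            b.append(14 + res)
    handle(count)
    res = 27
    pairs = 33
    res = b
    b = b + (pairs + b)
    if 12 == 35:
        count = (res > b) + res
        pairs = res % pairs
    else:
        pairs = count
    depth = depth - process(10)
    pairs = 28 + b
    return res

depth = depth - process(10)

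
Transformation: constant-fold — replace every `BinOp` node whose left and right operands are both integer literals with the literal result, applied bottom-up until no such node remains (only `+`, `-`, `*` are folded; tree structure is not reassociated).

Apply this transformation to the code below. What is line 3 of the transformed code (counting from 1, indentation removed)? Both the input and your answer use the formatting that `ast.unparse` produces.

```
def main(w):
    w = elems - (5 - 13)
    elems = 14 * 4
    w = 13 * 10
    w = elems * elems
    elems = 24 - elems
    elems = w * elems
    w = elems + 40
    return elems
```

Transformed code:
def main(w):
    w = elems - -8
    elems = 56
    w = 130
    w = elems * elems
    elems = 24 - elems
    elems = w * elems
    w = elems + 40
    return elems

elems = 56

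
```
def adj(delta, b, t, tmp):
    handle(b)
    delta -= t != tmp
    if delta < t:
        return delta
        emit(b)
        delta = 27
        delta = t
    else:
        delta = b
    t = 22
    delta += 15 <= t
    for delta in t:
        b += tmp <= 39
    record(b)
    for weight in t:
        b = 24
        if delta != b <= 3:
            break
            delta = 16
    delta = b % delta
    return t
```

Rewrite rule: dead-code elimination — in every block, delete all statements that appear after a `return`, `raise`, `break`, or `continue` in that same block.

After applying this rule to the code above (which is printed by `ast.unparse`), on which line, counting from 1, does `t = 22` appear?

Transformed code:
def adj(delta, b, t, tmp):
    handle(b)
    delta -= t != tmp
    if delta < t:
        return delta
    else:
        delta = b
    t = 22
    delta += 15 <= t
    for delta in t:
        b += tmp <= 39
    record(b)
    for weight in t:
        b = 24
        if delta != b <= 3:
            break
    delta = b % delta
    return t

8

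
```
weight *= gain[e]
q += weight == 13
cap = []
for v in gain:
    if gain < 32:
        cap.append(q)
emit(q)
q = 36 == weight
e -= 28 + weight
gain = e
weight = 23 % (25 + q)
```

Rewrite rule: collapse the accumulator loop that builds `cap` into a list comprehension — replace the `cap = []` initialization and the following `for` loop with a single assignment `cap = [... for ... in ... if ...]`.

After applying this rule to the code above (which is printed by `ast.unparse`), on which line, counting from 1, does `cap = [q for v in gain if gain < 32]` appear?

Transformed code:
weight *= gain[e]
q += weight == 13
cap = [q for v in gain if gain < 32]
emit(q)
q = 36 == weight
e -= 28 + weight
gain = e
weight = 23 % (25 + q)

3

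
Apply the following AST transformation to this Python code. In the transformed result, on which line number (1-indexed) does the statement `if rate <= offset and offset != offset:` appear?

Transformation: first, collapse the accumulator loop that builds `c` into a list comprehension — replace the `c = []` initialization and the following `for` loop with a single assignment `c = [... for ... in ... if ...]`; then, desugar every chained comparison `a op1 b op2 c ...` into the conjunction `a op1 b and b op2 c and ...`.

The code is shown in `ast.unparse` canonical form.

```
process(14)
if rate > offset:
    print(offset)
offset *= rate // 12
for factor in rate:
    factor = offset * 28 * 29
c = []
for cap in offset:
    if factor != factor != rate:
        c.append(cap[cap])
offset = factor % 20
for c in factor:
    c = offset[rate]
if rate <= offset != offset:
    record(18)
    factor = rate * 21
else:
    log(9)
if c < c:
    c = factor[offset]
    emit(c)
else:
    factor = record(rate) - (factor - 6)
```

11

Transformed code:
process(14)
if rate > offset:
    print(offset)
offset *= rate // 12
for factor in rate:
    factor = offset * 28 * 29
c = [cap[cap] for cap in offset if factor != factor and factor != rate]
offset = factor % 20
for c in factor:
    c = offset[rate]
if rate <= offset and offset != offset:
    record(18)
    factor = rate * 21
else:
    log(9)
if c < c:
    c = factor[offset]
    emit(c)
else:
    factor = record(rate) - (factor - 6)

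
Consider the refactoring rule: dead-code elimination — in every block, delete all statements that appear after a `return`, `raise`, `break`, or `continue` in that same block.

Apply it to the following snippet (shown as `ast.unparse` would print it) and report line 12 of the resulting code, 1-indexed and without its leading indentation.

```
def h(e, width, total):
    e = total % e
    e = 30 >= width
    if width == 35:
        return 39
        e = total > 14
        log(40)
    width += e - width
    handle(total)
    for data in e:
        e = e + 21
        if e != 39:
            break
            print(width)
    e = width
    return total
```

Transformed code:
def h(e, width, total):
    e = total % e
    e = 30 >= width
    if width == 35:
        return 39
    width += e - width
    handle(total)
    for data in e:
        e = e + 21
        if e != 39:
            break
    e = width
    return total

e = width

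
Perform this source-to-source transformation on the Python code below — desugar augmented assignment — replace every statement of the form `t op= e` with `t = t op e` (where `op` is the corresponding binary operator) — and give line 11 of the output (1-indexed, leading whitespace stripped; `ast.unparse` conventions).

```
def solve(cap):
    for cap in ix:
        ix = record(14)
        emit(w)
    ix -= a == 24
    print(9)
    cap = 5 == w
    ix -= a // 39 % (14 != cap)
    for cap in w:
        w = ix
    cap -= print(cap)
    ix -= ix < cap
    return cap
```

Transformed code:
def solve(cap):
    for cap in ix:
        ix = record(14)
        emit(w)
    ix = ix - (a == 24)
    print(9)
    cap = 5 == w
    ix = ix - a // 39 % (14 != cap)
    for cap in w:
        w = ix
    cap = cap - print(cap)
    ix = ix - (ix < cap)
    return cap

cap = cap - print(cap)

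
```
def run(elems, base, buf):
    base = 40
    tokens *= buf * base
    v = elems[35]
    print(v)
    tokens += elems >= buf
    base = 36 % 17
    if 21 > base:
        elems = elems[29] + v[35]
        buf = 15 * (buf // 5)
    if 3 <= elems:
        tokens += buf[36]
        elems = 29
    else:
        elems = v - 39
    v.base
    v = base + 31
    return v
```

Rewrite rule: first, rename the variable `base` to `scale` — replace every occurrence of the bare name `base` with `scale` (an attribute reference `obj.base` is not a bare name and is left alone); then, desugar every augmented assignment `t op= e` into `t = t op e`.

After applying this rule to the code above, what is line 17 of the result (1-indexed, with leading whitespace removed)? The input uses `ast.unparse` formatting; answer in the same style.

v = scale + 31

Transformed code:
def run(elems, scale, buf):
    scale = 40
    tokens = tokens * (buf * scale)
    v = elems[35]
    print(v)
    tokens = tokens + (elems >= buf)
    scale = 36 % 17
    if 21 > scale:
        elems = elems[29] + v[35]
        buf = 15 * (buf // 5)
    if 3 <= elems:
        tokens = tokens + buf[36]
        elems = 29
    else:
        elems = v - 39
    v.base
    v = scale + 31
    return v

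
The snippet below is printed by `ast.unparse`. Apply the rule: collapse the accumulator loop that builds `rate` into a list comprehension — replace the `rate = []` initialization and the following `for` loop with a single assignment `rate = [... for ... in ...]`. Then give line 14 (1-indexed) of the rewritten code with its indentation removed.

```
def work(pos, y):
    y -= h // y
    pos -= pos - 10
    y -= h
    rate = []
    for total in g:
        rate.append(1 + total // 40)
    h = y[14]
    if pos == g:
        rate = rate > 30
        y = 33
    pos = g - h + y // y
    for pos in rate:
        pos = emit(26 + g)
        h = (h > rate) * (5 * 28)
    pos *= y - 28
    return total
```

pos *= y - 28

Transformed code:
def work(pos, y):
    y -= h // y
    pos -= pos - 10
    y -= h
    rate = [1 + total // 40 for total in g]
    h = y[14]
    if pos == g:
        rate = rate > 30
        y = 33
    pos = g - h + y // y
    for pos in rate:
        pos = emit(26 + g)
        h = (h > rate) * (5 * 28)
    pos *= y - 28
    return total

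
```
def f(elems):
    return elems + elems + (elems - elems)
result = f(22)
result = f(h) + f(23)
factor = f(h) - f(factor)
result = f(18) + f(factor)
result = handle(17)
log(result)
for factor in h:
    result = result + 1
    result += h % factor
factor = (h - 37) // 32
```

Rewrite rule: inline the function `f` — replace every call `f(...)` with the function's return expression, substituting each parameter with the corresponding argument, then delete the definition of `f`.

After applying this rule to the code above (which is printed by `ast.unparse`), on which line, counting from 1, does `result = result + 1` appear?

Transformed code:
result = 22 + 22 + (22 - 22)
result = h + h + (h - h) + (23 + 23 + (23 - 23))
factor = h + h + (h - h) - (factor + factor + (factor - factor))
result = 18 + 18 + (18 - 18) + (factor + factor + (factor - factor))
result = handle(17)
log(result)
for factor in h:
    result = result + 1
    result += h % factor
factor = (h - 37) // 32

8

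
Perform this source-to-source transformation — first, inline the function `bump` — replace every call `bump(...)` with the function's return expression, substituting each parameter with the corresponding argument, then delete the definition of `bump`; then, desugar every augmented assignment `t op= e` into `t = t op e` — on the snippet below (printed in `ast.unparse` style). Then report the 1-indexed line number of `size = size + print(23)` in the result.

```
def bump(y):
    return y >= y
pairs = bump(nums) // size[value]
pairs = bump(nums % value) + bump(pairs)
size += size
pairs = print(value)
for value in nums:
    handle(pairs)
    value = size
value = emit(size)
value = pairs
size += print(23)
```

10

Transformed code:
pairs = (nums >= nums) // size[value]
pairs = (nums % value >= nums % value) + (pairs >= pairs)
size = size + size
pairs = print(value)
for value in nums:
    handle(pairs)
    value = size
value = emit(size)
value = pairs
size = size + print(23)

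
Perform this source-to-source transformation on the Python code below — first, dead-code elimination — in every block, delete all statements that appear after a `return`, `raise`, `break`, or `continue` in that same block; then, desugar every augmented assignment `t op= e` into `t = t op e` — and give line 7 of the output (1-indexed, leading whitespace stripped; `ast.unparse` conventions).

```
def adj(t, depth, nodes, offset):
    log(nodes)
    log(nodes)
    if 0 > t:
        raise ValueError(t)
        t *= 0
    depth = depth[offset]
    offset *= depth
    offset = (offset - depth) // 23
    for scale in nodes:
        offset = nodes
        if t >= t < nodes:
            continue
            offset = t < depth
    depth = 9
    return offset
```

Transformed code:
def adj(t, depth, nodes, offset):
    log(nodes)
    log(nodes)
    if 0 > t:
        raise ValueError(t)
    depth = depth[offset]
    offset = offset * depth
    offset = (offset - depth) // 23
    for scale in nodes:
        offset = nodes
        if t >= t < nodes:
            continue
    depth = 9
    return offset

offset = offset * depth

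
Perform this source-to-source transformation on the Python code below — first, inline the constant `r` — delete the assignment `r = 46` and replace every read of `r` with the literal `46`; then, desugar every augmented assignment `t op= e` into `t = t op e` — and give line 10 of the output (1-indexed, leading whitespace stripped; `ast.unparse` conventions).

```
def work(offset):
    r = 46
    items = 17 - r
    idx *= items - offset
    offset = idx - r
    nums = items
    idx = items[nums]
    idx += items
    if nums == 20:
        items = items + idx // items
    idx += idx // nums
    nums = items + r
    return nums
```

idx = idx + idx // nums

Transformed code:
def work(offset):
    items = 17 - 46
    idx = idx * (items - offset)
    offset = idx - 46
    nums = items
    idx = items[nums]
    idx = idx + items
    if nums == 20:
        items = items + idx // items
    idx = idx + idx // nums
    nums = items + 46
    return nums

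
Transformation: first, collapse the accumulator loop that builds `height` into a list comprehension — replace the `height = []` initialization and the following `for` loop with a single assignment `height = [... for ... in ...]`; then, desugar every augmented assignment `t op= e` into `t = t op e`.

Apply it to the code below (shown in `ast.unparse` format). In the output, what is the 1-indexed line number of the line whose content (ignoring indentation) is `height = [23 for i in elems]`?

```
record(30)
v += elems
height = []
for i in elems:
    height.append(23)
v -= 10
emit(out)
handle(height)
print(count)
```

3

Transformed code:
record(30)
v = v + elems
height = [23 for i in elems]
v = v - 10
emit(out)
handle(height)
print(count)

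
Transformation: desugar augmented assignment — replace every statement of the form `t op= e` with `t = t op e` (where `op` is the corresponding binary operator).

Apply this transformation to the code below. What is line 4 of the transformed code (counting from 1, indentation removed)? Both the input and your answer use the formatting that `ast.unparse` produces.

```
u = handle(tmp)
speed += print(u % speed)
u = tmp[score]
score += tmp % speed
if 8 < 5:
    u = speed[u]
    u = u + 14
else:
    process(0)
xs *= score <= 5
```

Transformed code:
u = handle(tmp)
speed = speed + print(u % speed)
u = tmp[score]
score = score + tmp % speed
if 8 < 5:
    u = speed[u]
    u = u + 14
else:
    process(0)
xs = xs * (score <= 5)

score = score + tmp % speed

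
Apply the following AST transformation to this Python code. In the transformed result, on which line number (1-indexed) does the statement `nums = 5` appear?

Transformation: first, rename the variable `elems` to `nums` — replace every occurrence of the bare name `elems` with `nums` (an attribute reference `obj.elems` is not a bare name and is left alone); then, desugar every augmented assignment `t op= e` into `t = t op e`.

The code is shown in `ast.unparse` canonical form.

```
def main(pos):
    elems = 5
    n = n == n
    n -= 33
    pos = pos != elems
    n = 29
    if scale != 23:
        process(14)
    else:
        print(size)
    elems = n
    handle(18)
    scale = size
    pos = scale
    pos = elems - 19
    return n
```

Transformed code:
def main(pos):
    nums = 5
    n = n == n
    n = n - 33
    pos = pos != nums
    n = 29
    if scale != 23:
        process(14)
    else:
        print(size)
    nums = n
    handle(18)
    scale = size
    pos = scale
    pos = nums - 19
    return n

2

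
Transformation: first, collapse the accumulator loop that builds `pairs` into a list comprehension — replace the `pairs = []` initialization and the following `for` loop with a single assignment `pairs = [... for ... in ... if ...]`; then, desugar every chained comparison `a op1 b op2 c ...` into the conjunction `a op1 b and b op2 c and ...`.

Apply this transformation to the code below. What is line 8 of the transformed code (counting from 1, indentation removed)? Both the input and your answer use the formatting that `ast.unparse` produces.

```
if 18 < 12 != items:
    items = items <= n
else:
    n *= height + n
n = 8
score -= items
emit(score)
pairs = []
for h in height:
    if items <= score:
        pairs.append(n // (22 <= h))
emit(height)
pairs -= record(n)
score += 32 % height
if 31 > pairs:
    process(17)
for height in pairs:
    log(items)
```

Transformed code:
if 18 < 12 and 12 != items:
    items = items <= n
else:
    n *= height + n
n = 8
score -= items
emit(score)
pairs = [n // (22 <= h) for h in height if items <= score]
emit(height)
pairs -= record(n)
score += 32 % height
if 31 > pairs:
    process(17)
for height in pairs:
    log(items)

pairs = [n // (22 <= h) for h in height if items <= score]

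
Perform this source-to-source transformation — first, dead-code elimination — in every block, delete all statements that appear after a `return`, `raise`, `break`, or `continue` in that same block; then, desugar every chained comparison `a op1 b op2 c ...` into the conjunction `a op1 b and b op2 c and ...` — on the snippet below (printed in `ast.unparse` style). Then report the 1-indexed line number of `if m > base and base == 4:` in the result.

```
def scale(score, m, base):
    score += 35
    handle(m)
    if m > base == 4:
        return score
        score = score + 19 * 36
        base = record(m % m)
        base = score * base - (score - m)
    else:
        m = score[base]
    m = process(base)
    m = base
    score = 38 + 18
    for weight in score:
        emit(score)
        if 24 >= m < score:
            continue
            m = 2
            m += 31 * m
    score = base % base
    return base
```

4

Transformed code:
def scale(score, m, base):
    score += 35
    handle(m)
    if m > base and base == 4:
        return score
    else:
        m = score[base]
    m = process(base)
    m = base
    score = 38 + 18
    for weight in score:
        emit(score)
        if 24 >= m and m < score:
            continue
    score = base % base
    return base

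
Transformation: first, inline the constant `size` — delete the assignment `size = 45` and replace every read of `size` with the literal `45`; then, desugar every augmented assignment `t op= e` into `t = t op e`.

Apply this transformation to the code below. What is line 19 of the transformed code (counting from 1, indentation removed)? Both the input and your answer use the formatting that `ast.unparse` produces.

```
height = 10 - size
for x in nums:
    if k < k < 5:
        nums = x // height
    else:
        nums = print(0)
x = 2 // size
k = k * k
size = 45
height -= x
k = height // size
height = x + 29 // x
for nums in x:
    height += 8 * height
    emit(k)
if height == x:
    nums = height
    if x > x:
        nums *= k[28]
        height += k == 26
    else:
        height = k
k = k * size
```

Transformed code:
height = 10 - 45
for x in nums:
    if k < k < 5:
        nums = x // height
    else:
        nums = print(0)
x = 2 // 45
k = k * k
height = height - x
k = height // 45
height = x + 29 // x
for nums in x:
    height = height + 8 * height
    emit(k)
if height == x:
    nums = height
    if x > x:
        nums = nums * k[28]
        height = height + (k == 26)
    else:
        height = k
k = k * 45

height = height + (k == 26)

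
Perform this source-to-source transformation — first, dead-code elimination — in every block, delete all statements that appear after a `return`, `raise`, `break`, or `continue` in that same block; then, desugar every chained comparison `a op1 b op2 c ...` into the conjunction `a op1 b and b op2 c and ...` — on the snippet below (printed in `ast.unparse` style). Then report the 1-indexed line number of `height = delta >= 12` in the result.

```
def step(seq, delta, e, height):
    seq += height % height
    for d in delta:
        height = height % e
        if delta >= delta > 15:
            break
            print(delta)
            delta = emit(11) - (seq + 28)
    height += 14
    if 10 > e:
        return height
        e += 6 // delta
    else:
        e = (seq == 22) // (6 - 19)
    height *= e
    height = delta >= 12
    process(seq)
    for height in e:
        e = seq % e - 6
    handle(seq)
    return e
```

13

Transformed code:
def step(seq, delta, e, height):
    seq += height % height
    for d in delta:
        height = height % e
        if delta >= delta and delta > 15:
            break
    height += 14
    if 10 > e:
        return height
    else:
        e = (seq == 22) // (6 - 19)
    height *= e
    height = delta >= 12
    process(seq)
    for height in e:
        e = seq % e - 6
    handle(seq)
    return e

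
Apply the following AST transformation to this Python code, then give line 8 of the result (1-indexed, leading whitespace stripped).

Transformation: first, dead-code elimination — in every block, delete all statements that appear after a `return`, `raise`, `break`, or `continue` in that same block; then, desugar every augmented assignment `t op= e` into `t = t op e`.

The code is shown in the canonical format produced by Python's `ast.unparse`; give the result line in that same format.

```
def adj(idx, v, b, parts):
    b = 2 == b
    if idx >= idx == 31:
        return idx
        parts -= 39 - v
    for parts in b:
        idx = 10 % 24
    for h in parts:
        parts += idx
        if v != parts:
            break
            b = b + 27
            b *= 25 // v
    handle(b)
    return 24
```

parts = parts + idx

Transformed code:
def adj(idx, v, b, parts):
    b = 2 == b
    if idx >= idx == 31:
        return idx
    for parts in b:
        idx = 10 % 24
    for h in parts:
        parts = parts + idx
        if v != parts:
            break
    handle(b)
    return 24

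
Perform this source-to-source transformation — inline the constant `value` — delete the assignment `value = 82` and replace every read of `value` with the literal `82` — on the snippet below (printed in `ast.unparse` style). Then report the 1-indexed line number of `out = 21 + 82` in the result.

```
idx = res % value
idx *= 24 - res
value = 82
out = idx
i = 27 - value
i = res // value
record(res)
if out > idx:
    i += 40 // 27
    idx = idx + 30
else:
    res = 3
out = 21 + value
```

Transformed code:
idx = res % 82
idx *= 24 - res
out = idx
i = 27 - 82
i = res // 82
record(res)
if out > idx:
    i += 40 // 27
    idx = idx + 30
else:
    res = 3
out = 21 + 82

12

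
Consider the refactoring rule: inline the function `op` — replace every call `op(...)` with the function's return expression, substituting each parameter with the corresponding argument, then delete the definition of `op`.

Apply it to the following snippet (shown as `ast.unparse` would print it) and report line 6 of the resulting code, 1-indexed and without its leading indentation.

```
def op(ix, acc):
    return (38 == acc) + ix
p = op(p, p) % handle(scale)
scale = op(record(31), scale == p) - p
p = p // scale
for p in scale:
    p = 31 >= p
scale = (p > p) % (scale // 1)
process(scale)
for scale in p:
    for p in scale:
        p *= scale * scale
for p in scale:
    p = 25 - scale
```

Transformed code:
p = ((38 == p) + p) % handle(scale)
scale = (38 == (scale == p)) + record(31) - p
p = p // scale
for p in scale:
    p = 31 >= p
scale = (p > p) % (scale // 1)
process(scale)
for scale in p:
    for p in scale:
        p *= scale * scale
for p in scale:
    p = 25 - scale

scale = (p > p) % (scale // 1)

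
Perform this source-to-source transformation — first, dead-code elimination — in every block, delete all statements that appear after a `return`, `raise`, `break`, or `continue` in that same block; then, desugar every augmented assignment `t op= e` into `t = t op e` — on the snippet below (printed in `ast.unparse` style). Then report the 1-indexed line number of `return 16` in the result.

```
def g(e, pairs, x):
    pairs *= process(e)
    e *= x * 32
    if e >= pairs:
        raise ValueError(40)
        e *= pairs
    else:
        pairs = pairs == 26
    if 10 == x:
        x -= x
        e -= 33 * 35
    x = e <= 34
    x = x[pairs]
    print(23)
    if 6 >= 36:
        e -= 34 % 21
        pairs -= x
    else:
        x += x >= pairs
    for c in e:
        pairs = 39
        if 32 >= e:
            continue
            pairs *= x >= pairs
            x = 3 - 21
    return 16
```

Transformed code:
def g(e, pairs, x):
    pairs = pairs * process(e)
    e = e * (x * 32)
    if e >= pairs:
        raise ValueError(40)
    else:
        pairs = pairs == 26
    if 10 == x:
        x = x - x
        e = e - 33 * 35
    x = e <= 34
    x = x[pairs]
    print(23)
    if 6 >= 36:
        e = e - 34 % 21
        pairs = pairs - x
    else:
        x = x + (x >= pairs)
    for c in e:
        pairs = 39
        if 32 >= e:
            continue
    return 16

23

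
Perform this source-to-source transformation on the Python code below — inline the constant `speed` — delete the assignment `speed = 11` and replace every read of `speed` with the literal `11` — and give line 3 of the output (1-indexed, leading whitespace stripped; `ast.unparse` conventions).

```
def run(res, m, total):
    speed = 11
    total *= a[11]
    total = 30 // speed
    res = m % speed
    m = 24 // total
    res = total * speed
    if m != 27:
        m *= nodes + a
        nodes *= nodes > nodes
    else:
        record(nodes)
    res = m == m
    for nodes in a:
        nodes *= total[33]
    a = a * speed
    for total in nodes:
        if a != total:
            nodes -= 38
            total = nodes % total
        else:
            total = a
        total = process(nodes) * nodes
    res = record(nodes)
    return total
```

Transformed code:
def run(res, m, total):
    total *= a[11]
    total = 30 // 11
    res = m % 11
    m = 24 // total
    res = total * 11
    if m != 27:
        m *= nodes + a
        nodes *= nodes > nodes
    else:
        record(nodes)
    res = m == m
    for nodes in a:
        nodes *= total[33]
    a = a * 11
    for total in nodes:
        if a != total:
            nodes -= 38
            total = nodes % total
        else:
            total = a
        total = process(nodes) * nodes
    res = record(nodes)
    return total

total = 30 // 11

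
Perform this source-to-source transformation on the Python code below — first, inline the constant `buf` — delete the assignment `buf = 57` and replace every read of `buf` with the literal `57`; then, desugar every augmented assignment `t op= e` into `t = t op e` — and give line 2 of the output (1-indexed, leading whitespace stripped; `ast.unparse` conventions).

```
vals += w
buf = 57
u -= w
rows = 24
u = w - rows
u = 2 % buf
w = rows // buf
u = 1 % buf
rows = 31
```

Transformed code:
vals = vals + w
u = u - w
rows = 24
u = w - rows
u = 2 % 57
w = rows // 57
u = 1 % 57
rows = 31

u = u - w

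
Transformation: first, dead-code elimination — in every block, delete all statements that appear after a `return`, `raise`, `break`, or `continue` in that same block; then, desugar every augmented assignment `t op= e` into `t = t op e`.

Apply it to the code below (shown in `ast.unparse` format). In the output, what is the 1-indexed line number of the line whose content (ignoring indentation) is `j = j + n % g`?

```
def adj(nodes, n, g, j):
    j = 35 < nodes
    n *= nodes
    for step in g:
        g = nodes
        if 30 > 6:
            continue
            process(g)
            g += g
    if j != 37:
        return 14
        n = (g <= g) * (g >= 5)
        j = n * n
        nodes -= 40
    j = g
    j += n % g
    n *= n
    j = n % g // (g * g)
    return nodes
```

11

Transformed code:
def adj(nodes, n, g, j):
    j = 35 < nodes
    n = n * nodes
    for step in g:
        g = nodes
        if 30 > 6:
            continue
    if j != 37:
        return 14
    j = g
    j = j + n % g
    n = n * n
    j = n % g // (g * g)
    return nodes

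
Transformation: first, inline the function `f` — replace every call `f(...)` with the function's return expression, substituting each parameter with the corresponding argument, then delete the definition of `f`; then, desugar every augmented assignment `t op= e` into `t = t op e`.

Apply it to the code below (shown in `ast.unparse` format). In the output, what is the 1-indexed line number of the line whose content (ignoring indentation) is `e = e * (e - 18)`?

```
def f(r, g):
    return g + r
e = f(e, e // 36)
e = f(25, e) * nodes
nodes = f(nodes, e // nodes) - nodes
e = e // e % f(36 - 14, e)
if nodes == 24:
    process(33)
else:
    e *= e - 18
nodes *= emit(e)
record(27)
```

Transformed code:
e = e // 36 + e
e = (e + 25) * nodes
nodes = e // nodes + nodes - nodes
e = e // e % (e + (36 - 14))
if nodes == 24:
    process(33)
else:
    e = e * (e - 18)
nodes = nodes * emit(e)
record(27)

8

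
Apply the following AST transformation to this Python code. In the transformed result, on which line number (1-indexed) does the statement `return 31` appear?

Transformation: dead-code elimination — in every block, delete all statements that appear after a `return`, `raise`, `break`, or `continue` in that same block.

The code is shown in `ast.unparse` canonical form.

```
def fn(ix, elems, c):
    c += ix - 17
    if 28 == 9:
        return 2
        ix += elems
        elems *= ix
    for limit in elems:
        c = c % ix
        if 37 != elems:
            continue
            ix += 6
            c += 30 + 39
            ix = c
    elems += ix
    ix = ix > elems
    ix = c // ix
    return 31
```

Transformed code:
def fn(ix, elems, c):
    c += ix - 17
    if 28 == 9:
        return 2
    for limit in elems:
        c = c % ix
        if 37 != elems:
            continue
    elems += ix
    ix = ix > elems
    ix = c // ix
    return 31

12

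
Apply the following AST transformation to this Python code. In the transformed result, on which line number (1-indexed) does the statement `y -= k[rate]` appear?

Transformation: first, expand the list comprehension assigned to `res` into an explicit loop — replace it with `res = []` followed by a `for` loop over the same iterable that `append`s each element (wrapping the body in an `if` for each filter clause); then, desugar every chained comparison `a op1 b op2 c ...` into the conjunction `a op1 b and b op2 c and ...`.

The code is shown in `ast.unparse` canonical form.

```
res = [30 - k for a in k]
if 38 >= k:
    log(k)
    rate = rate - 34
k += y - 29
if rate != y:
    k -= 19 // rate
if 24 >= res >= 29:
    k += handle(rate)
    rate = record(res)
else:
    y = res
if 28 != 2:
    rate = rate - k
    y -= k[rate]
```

Transformed code:
res = []
for a in k:
    res.append(30 - k)
if 38 >= k:
    log(k)
    rate = rate - 34
k += y - 29
if rate != y:
    k -= 19 // rate
if 24 >= res and res >= 29:
    k += handle(rate)
    rate = record(res)
else:
    y = res
if 28 != 2:
    rate = rate - k
    y -= k[rate]

17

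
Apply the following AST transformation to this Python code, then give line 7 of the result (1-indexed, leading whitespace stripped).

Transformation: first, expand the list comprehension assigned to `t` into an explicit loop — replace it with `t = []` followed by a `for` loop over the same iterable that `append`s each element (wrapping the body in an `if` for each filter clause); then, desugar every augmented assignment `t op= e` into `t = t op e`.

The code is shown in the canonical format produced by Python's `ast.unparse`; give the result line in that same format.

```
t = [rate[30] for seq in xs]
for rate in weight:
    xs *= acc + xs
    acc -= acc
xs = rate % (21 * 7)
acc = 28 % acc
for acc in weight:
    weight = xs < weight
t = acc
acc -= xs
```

Transformed code:
t = []
for seq in xs:
    t.append(rate[30])
for rate in weight:
    xs = xs * (acc + xs)
    acc = acc - acc
xs = rate % (21 * 7)
acc = 28 % acc
for acc in weight:
    weight = xs < weight
t = acc
acc = acc - xs

xs = rate % (21 * 7)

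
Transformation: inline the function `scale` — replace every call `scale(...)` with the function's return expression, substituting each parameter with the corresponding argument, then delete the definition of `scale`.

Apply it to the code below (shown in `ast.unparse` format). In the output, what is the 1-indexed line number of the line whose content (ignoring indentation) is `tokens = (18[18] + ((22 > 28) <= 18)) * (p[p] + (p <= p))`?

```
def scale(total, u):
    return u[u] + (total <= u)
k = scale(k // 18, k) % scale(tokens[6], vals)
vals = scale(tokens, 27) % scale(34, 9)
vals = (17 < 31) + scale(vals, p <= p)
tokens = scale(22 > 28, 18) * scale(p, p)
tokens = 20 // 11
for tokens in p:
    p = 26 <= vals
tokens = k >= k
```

4

Transformed code:
k = (k[k] + (k // 18 <= k)) % (vals[vals] + (tokens[6] <= vals))
vals = (27[27] + (tokens <= 27)) % (9[9] + (34 <= 9))
vals = (17 < 31) + ((p <= p)[p <= p] + (vals <= (p <= p)))
tokens = (18[18] + ((22 > 28) <= 18)) * (p[p] + (p <= p))
tokens = 20 // 11
for tokens in p:
    p = 26 <= vals
tokens = k >= k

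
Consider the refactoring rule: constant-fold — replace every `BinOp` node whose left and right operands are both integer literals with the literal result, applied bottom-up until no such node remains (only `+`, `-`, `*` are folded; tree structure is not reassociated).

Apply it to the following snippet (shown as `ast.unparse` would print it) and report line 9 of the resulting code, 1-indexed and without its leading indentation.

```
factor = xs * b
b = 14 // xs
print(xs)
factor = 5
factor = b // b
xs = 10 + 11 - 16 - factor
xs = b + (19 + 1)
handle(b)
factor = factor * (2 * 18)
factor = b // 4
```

factor = factor * 36

Transformed code:
factor = xs * b
b = 14 // xs
print(xs)
factor = 5
factor = b // b
xs = 5 - factor
xs = b + 20
handle(b)
factor = factor * 36
factor = b // 4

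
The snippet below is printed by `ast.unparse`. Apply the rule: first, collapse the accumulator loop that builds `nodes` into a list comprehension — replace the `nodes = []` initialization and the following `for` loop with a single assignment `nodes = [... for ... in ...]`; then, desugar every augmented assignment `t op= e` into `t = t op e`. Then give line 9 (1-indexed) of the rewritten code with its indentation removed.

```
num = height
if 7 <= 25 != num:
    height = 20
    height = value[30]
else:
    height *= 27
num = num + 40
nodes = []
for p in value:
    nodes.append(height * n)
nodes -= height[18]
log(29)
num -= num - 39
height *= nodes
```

nodes = nodes - height[18]

Transformed code:
num = height
if 7 <= 25 != num:
    height = 20
    height = value[30]
else:
    height = height * 27
num = num + 40
nodes = [height * n for p in value]
nodes = nodes - height[18]
log(29)
num = num - (num - 39)
height = height * nodes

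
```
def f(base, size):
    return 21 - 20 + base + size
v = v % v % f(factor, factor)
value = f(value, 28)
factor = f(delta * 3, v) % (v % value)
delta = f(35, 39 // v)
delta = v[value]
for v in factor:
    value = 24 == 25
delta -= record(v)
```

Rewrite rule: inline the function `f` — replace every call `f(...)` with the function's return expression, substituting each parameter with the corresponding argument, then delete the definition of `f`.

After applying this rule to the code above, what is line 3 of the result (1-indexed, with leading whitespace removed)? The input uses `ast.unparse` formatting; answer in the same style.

Transformed code:
v = v % v % (21 - 20 + factor + factor)
value = 21 - 20 + value + 28
factor = (21 - 20 + delta * 3 + v) % (v % value)
delta = 21 - 20 + 35 + 39 // v
delta = v[value]
for v in factor:
    value = 24 == 25
delta -= record(v)

factor = (21 - 20 + delta * 3 + v) % (v % value)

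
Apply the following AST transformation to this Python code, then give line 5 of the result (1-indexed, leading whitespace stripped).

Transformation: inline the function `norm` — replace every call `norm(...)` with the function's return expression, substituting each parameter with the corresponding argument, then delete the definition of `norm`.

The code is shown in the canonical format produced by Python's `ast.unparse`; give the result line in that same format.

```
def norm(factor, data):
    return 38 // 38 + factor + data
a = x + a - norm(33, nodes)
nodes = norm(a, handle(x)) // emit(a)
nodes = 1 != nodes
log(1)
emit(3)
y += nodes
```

emit(3)

Transformed code:
a = x + a - (38 // 38 + 33 + nodes)
nodes = (38 // 38 + a + handle(x)) // emit(a)
nodes = 1 != nodes
log(1)
emit(3)
y += nodes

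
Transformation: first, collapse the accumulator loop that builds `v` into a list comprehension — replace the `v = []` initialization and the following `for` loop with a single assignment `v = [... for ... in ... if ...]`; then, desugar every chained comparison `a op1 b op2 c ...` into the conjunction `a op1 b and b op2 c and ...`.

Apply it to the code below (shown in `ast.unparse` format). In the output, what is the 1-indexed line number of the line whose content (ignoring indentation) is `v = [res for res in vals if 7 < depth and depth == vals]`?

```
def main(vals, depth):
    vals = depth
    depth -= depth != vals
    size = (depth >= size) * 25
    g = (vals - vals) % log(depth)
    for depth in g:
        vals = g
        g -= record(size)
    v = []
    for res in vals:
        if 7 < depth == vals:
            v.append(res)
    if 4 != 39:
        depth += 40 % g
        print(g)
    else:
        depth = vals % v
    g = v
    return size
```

9

Transformed code:
def main(vals, depth):
    vals = depth
    depth -= depth != vals
    size = (depth >= size) * 25
    g = (vals - vals) % log(depth)
    for depth in g:
        vals = g
        g -= record(size)
    v = [res for res in vals if 7 < depth and depth == vals]
    if 4 != 39:
        depth += 40 % g
        print(g)
    else:
        depth = vals % v
    g = v
    return size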